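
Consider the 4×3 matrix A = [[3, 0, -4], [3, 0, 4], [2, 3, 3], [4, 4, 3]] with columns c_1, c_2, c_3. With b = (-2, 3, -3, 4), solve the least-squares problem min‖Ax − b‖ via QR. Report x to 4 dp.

x = (0.3807, -0.5042, 0.5347)

q_1 = c_1/‖c_1‖ = (3, 3, 2, 4)/6.1644 = (0.4867, 0.4867, 0.3244, 0.6489).
r_{12} = q_1·c_2 = 3.5689.
u_2 = c_2 − 3.5689·q_1 = (-1.7368, -1.7368, 1.8421, 1.6842).
‖u_2‖ = 3.5019, so q_2 = (-0.4960, -0.4960, 0.5260, 0.4809).
r_{13} = q_1·c_3 = 2.9200; r_{23} = q_2·c_3 = 3.0209.
u_3 = c_3 − 2.9200·q_1 − 3.0209·q_2 = (-3.9227, 4.0773, 0.4635, -0.3476).
‖u_3‖ = 5.6875, so q_3 = (-0.6897, 0.7169, 0.0815, -0.0611).
Qᵀb = (2.1089, -0.1503, 3.0411).
Back-substitute: x_3 = 3.0411/5.6875 = 0.5347.
x_2 = (-0.1503 − 3.0209·0.5347)/3.5019 = -0.5042.
x_1 = (2.1089 − 3.5689·(-0.5042) − 2.9200·0.5347)/6.1644 = 0.3807.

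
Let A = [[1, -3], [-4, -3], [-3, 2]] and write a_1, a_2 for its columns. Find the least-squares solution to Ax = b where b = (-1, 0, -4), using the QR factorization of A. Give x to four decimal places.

a_1 = (1, -4, -3); ‖a_1‖ = 5.0990, so q_1 = (0.1961, -0.7845, -0.5883).
q_1·a_2 = 0.1961·(-3) + (-0.7845)·(-3) + (-0.5883)·2 = 0.5883.
u_2 = a_2 − 0.5883·q_1 = (-3.1154, -2.5385, 2.3462).
‖u_2‖ = 4.6534, so q_2 = (-0.6695, -0.5455, 0.5042).
Qᵀb = (2.1573, -1.3472).
Back-substitute: x_2 = -1.3472/4.6534 = -0.2895.
x_1 = (2.1573 − 0.5883·(-0.2895))/5.0990 = 0.4565.

x = (0.4565, -0.2895)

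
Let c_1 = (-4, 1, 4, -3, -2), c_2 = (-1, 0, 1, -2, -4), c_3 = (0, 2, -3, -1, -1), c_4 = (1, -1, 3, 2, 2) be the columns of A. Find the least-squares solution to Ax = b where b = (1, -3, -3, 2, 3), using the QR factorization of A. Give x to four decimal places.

q_1 = c_1/‖c_1‖ = (-4, 1, 4, -3, -2)/6.7823 = (-0.5898, 0.1474, 0.5898, -0.4423, -0.2949).
r_{12} = q_1·c_2 = 3.2437.
u_2 = c_2 − 3.2437·q_1 = (0.9130, -0.4783, -0.9130, -0.5652, -3.0435).
‖u_2‖ = 3.3880, so q_2 = (0.2695, -0.1412, -0.2695, -0.1668, -0.8983).
r_{13} = q_1·c_3 = -0.7372; r_{23} = q_2·c_3 = 1.5913.
u_3 = c_3 + 0.7372·q_1 − 1.5913·q_2 = (-0.8636, 2.3333, -2.1364, -1.0606, 0.2121).
‖u_3‖ = 3.4531, so q_3 = (-0.2501, 0.6757, -0.6187, -0.3071, 0.0614).
r_{14} = q_1·c_4 = -0.4423; r_{24} = q_2·c_4 = -2.5281; r_{34} = q_3·c_4 = -3.2733.
u_4 = c_4 + 0.4423·q_1 + 2.5281·q_2 + 3.2733·q_3 = (0.6018, 0.9201, 0.5545, 0.3772, -0.2004).
‖u_4‖ = 1.3033, so q_4 = (0.4617, 0.7060, 0.4254, 0.2894, -0.1538).
Qᵀb = (-4.5707, -1.5271, -0.8512, -2.8149).
Back-substitute: x_4 = -2.8149/1.3033 = -2.1598.
x_3 = (-0.8512 + 3.2733·(-2.1598))/3.4531 = -2.2938.
x_2 = (-1.5271 − 1.5913·(-2.2938) + 2.5281·(-2.1598))/3.3880 = -0.9850.
x_1 = (-4.5707 − 3.2437·(-0.9850) + 0.7372·(-2.2938) + 0.4423·(-2.1598))/6.7823 = -0.5930.

x = (-0.5930, -0.9850, -2.2938, -2.1598)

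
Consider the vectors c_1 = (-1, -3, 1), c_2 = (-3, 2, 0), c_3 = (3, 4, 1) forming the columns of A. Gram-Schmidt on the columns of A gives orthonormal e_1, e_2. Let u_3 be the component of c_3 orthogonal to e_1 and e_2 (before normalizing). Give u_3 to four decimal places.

e_1 = c_1/‖c_1‖ = (-1, -3, 1)/3.3166 = (-0.3015, -0.9045, 0.3015).
r_{12} = e_1·c_2 = -0.9045.
u_2 = c_2 + 0.9045·e_1 = (-3.2727, 1.1818, 0.2727).
‖u_2‖ = 3.4902, so e_2 = (-0.9377, 0.3386, 0.0781).
r_{13} = e_1·c_3 = -4.2212; r_{23} = e_2·c_3 = -1.3805.
u_3 = c_3 + 4.2212·e_1 + 1.3805·e_2 = (0.4328, 0.6493, 2.3806).

u_3 = (0.4328, 0.6493, 2.3806)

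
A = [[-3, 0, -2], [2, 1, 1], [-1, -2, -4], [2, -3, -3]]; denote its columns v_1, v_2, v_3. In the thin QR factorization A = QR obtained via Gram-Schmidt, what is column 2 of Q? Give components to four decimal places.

q_2 = (-0.0898, 0.3293, -0.5688, -0.7484)

v_1 = (-3, 2, -1, 2); ‖v_1‖ = 4.2426, so q_1 = (-0.7071, 0.4714, -0.2357, 0.4714).
q_1·v_2 = (-0.7071)·0 + 0.4714·1 + (-0.2357)·(-2) + 0.4714·(-3) = -0.4714.
u_2 = v_2 + 0.4714·q_1 = (-0.3333, 1.2222, -2.1111, -2.7778).
‖u_2‖ = 3.7118, so q_2 = (-0.0898, 0.3293, -0.5688, -0.7484).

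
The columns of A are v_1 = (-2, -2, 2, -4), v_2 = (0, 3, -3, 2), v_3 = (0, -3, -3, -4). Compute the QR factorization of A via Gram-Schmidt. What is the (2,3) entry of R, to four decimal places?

v_1 = (-2, -2, 2, -4); ‖v_1‖ = 5.2915, so q_1 = (-0.3780, -0.3780, 0.3780, -0.7559).
q_1·v_2 = (-0.3780)·0 + (-0.3780)·3 + 0.3780·(-3) + (-0.7559)·2 = -3.7796.
u_2 = v_2 + 3.7796·q_1 = (-1.4286, 1.5714, -1.5714, -0.8571).
‖u_2‖ = 2.7775, so q_2 = (-0.5143, 0.5658, -0.5658, -0.3086).
r_{23} = q_2·v_3 = 1.2344.

r_{23} = 1.2344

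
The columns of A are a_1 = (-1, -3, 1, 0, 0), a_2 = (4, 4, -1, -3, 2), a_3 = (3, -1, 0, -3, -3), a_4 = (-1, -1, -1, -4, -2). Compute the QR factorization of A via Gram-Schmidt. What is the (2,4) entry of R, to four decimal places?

q_1 = a_1/‖a_1‖ = (-1, -3, 1, 0, 0)/3.3166 = (-0.3015, -0.9045, 0.3015, 0.0000, 0.0000).
r_{12} = q_1·a_2 = -5.1257.
u_2 = a_2 + 5.1257·q_1 = (2.4545, -0.6364, 0.5455, -3.0000, 2.0000).
‖u_2‖ = 4.4415, so q_2 = (0.5526, -0.1433, 0.1228, -0.6754, 0.4503).
r_{24} = q_2·a_4 = 1.2690.

r_{24} = 1.2690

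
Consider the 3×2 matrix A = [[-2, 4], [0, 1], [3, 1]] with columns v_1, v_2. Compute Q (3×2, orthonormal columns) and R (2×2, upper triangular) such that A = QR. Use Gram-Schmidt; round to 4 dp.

Q = [[-0.5547, 0.8058], [0.0000, 0.2494], [0.8321, 0.5372]], R = [[3.6056, -1.3868], [0.0000, 4.0096]]

q_1 = v_1/‖v_1‖ = (-2, 0, 3)/3.6056 = (-0.5547, 0.0000, 0.8321).
r_{12} = q_1·v_2 = -1.3868.
u_2 = v_2 + 1.3868·q_1 = (3.2308, 1.0000, 2.1538).
‖u_2‖ = 4.0096, so q_2 = (0.8058, 0.2494, 0.5372).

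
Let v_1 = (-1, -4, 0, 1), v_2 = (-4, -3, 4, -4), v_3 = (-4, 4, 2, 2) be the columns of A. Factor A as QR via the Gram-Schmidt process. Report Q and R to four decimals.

v_1 = (-1, -4, 0, 1); ‖v_1‖ = 4.2426, so q_1 = (-0.2357, -0.9428, 0.0000, 0.2357).
q_1·v_2 = (-0.2357)·(-4) + (-0.9428)·(-3) + 0.0000·4 + 0.2357·(-4) = 2.8284.
u_2 = v_2 − 2.8284·q_1 = (-3.3333, -0.3333, 4.0000, -4.6667).
‖u_2‖ = 7.0000, so q_2 = (-0.4762, -0.0476, 0.5714, -0.6667).
q_1·v_3 = (-0.2357)·(-4) + (-0.9428)·4 + 0.0000·2 + 0.2357·2 = -2.3570; q_2·v_3 = (-0.4762)·(-4) + (-0.0476)·4 + 0.5714·2 + (-0.6667)·2 = 1.5238.
u_3 = v_3 + 2.3570·q_1 − 1.5238·q_2 = (-3.8299, 1.8503, 1.1293, 3.5714).
‖u_3‖ = 5.6677, so q_3 = (-0.6758, 0.3265, 0.1992, 0.6301).

Q = [[-0.2357, -0.4762, -0.6758], [-0.9428, -0.0476, 0.3265], [0.0000, 0.5714, 0.1992], [0.2357, -0.6667, 0.6301]], R = [[4.2426, 2.8284, -2.3570], [0.0000, 7.0000, 1.5238], [0.0000, 0.0000, 5.6677]]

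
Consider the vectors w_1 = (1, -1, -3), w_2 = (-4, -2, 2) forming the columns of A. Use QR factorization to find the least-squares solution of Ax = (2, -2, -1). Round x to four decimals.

x = (0.6000, -0.0500)

w_1 = (1, -1, -3); ‖w_1‖ = 3.3166, so e_1 = (0.3015, -0.3015, -0.9045).
e_1·w_2 = 0.3015·(-4) + (-0.3015)·(-2) + (-0.9045)·2 = -2.4121.
u_2 = w_2 + 2.4121·e_1 = (-3.2727, -2.7273, -0.1818).
‖u_2‖ = 4.2640, so e_2 = (-0.7675, -0.6396, -0.0426).
Qᵀb = (2.1106, -0.2132).
Back-substitute: x_2 = -0.2132/4.2640 = -0.0500.
x_1 = (2.1106 + 2.4121·(-0.0500))/3.3166 = 0.6000.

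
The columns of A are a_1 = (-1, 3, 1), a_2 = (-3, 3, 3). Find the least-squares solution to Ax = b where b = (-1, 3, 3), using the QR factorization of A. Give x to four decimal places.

a_1 = (-1, 3, 1); ‖a_1‖ = 3.3166, so q_1 = (-0.3015, 0.9045, 0.3015).
q_1·a_2 = (-0.3015)·(-3) + 0.9045·3 + 0.3015·3 = 4.5227.
u_2 = a_2 − 4.5227·q_1 = (-1.6364, -1.0909, 1.6364).
‖u_2‖ = 2.5584, so q_2 = (-0.6396, -0.4264, 0.6396).
Qᵀb = (3.9196, 1.2792).
Back-substitute: x_2 = 1.2792/2.5584 = 0.5000.
x_1 = (3.9196 − 4.5227·0.5000)/3.3166 = 0.5000.

x = (0.5000, 0.5000)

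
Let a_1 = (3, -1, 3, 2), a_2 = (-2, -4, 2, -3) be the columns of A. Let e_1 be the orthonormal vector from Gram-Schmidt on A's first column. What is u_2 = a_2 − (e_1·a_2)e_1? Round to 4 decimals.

u_2 = (-1.7391, -4.0870, 2.2609, -2.8261)

a_1 = (3, -1, 3, 2); ‖a_1‖ = 4.7958, so e_1 = (0.6255, -0.2085, 0.6255, 0.4170).
e_1·a_2 = 0.6255·(-2) + (-0.2085)·(-4) + 0.6255·2 + 0.4170·(-3) = -0.4170.
u_2 = a_2 + 0.4170·e_1 = (-1.7391, -4.0870, 2.2609, -2.8261).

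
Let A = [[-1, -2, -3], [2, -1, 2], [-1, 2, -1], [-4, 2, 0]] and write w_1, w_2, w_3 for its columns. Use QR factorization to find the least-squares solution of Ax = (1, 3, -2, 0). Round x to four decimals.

w_1 = (-1, 2, -1, -4); ‖w_1‖ = 4.6904, so e_1 = (-0.2132, 0.4264, -0.2132, -0.8528).
e_1·w_2 = (-0.2132)·(-2) + 0.4264·(-1) + (-0.2132)·2 + (-0.8528)·2 = -2.1320.
u_2 = w_2 + 2.1320·e_1 = (-2.4545, -0.0909, 1.5455, 0.1818).
‖u_2‖ = 2.9077, so e_2 = (-0.8442, -0.0313, 0.5315, 0.0625).
e_1·w_3 = (-0.2132)·(-3) + 0.4264·2 + (-0.2132)·(-1) + (-0.8528)·0 = 1.7056; e_2·w_3 = (-0.8442)·(-3) + (-0.0313)·2 + 0.5315·(-1) + 0.0625·0 = 1.9384.
u_3 = w_3 − 1.7056·e_1 − 1.9384·e_2 = (-1.0000, 1.3333, -1.6667, 1.3333).
‖u_3‖ = 2.7080, so e_3 = (-0.3693, 0.4924, -0.6155, 0.4924).
Qᵀb = (1.4924, -2.0010, 2.3387).
Back-substitute: x_3 = 2.3387/2.7080 = 0.8636.
x_2 = (-2.0010 − 1.9384·0.8636)/2.9077 = -1.2639.
x_1 = (1.4924 + 2.1320·(-1.2639) − 1.7056·0.8636)/4.6904 = -0.5704.

x = (-0.5704, -1.2639, 0.8636)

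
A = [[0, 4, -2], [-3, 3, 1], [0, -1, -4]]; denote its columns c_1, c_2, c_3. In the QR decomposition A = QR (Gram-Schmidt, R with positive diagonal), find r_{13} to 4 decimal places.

c_1 = (0, -3, 0); ‖c_1‖ = 3.0000, so q_1 = (0.0000, -1.0000, 0.0000).
r_{13} = q_1·c_3 = -1.0000.

r_{13} = -1.0000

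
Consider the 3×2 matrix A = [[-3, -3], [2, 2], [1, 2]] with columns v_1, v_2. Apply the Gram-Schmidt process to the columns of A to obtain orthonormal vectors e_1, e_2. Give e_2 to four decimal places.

e_2 = (0.2224, -0.1482, 0.9636)

v_1 = (-3, 2, 1); ‖v_1‖ = 3.7417, so e_1 = (-0.8018, 0.5345, 0.2673).
e_1·v_2 = (-0.8018)·(-3) + 0.5345·2 + 0.2673·2 = 4.0089.
u_2 = v_2 − 4.0089·e_1 = (0.2143, -0.1429, 0.9286).
‖u_2‖ = 0.9636, so e_2 = (0.2224, -0.1482, 0.9636).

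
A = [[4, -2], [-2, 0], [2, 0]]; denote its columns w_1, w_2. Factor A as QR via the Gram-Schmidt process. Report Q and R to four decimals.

Q = [[0.8165, -0.5774], [-0.4082, -0.5774], [0.4082, 0.5774]], R = [[4.8990, -1.6330], [0.0000, 1.1547]]

e_1 = w_1/‖w_1‖ = (4, -2, 2)/4.8990 = (0.8165, -0.4082, 0.4082).
r_{12} = e_1·w_2 = -1.6330.
u_2 = w_2 + 1.6330·e_1 = (-0.6667, -0.6667, 0.6667).
‖u_2‖ = 1.1547, so e_2 = (-0.5774, -0.5774, 0.5774).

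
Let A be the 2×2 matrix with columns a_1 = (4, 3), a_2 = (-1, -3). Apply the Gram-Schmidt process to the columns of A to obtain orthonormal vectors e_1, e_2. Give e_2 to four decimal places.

a_1 = (4, 3); ‖a_1‖ = 5.0000, so e_1 = (0.8000, 0.6000).
e_1·a_2 = 0.8000·(-1) + 0.6000·(-3) = -2.6000.
u_2 = a_2 + 2.6000·e_1 = (1.0800, -1.4400).
‖u_2‖ = 1.8000, so e_2 = (0.6000, -0.8000).

e_2 = (0.6000, -0.8000)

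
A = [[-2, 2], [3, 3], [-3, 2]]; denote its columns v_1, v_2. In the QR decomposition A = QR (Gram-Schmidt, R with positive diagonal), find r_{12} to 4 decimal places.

r_{12} = -0.2132

v_1 = (-2, 3, -3); ‖v_1‖ = 4.6904, so e_1 = (-0.4264, 0.6396, -0.6396).
r_{12} = e_1·v_2 = -0.2132.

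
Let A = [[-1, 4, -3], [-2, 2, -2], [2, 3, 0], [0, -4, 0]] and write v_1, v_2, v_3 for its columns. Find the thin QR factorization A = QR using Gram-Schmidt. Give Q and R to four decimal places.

v_1 = (-1, -2, 2, 0); ‖v_1‖ = 3.0000, so e_1 = (-0.3333, -0.6667, 0.6667, 0.0000).
e_1·v_2 = (-0.3333)·4 + (-0.6667)·2 + 0.6667·3 + 0.0000·(-4) = -0.6667.
u_2 = v_2 + 0.6667·e_1 = (3.7778, 1.5556, 3.4444, -4.0000).
‖u_2‖ = 6.6750, so e_2 = (0.5660, 0.2330, 0.5160, -0.5993).
e_1·v_3 = (-0.3333)·(-3) + (-0.6667)·(-2) + 0.6667·0 + 0.0000·0 = 2.3333; e_2·v_3 = 0.5660·(-3) + 0.2330·(-2) + 0.5160·0 + (-0.5993)·0 = -2.1640.
u_3 = v_3 − 2.3333·e_1 + 2.1640·e_2 = (-0.9975, 0.0599, -0.4389, -1.2968).
‖u_3‖ = 1.6949, so e_3 = (-0.5885, 0.0353, -0.2589, -0.7651).

Q = [[-0.3333, 0.5660, -0.5885], [-0.6667, 0.2330, 0.0353], [0.6667, 0.5160, -0.2589], [0.0000, -0.5993, -0.7651]], R = [[3.0000, -0.6667, 2.3333], [0.0000, 6.6750, -2.1640], [0.0000, 0.0000, 1.6949]]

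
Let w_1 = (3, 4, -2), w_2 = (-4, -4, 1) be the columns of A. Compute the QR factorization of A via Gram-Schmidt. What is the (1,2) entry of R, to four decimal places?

w_1 = (3, 4, -2); ‖w_1‖ = 5.3852, so e_1 = (0.5571, 0.7428, -0.3714).
r_{12} = e_1·w_2 = -5.5709.

r_{12} = -5.5709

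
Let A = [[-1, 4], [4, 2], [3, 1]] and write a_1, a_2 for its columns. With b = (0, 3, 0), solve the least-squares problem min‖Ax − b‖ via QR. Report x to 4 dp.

x = (0.4225, 0.1449)

e_1 = a_1/‖a_1‖ = (-1, 4, 3)/5.0990 = (-0.1961, 0.7845, 0.5883).
r_{12} = e_1·a_2 = 1.3728.
u_2 = a_2 − 1.3728·e_1 = (4.2692, 0.9231, 0.1923).
‖u_2‖ = 4.3721, so e_2 = (0.9765, 0.2111, 0.0440).
Qᵀb = (2.3534, 0.6334).
Back-substitute: x_2 = 0.6334/4.3721 = 0.1449.
x_1 = (2.3534 − 1.3728·0.1449)/5.0990 = 0.4225.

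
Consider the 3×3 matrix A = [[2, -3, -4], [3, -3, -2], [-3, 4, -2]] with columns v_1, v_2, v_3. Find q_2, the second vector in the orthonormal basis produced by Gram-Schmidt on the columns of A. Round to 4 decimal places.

q_2 = (-0.5869, 0.7337, 0.3424)

v_1 = (2, 3, -3); ‖v_1‖ = 4.6904, so q_1 = (0.4264, 0.6396, -0.6396).
q_1·v_2 = 0.4264·(-3) + 0.6396·(-3) + (-0.6396)·4 = -5.7564.
u_2 = v_2 + 5.7564·q_1 = (-0.5455, 0.6818, 0.3182).
‖u_2‖ = 0.9293, so q_2 = (-0.5869, 0.7337, 0.3424).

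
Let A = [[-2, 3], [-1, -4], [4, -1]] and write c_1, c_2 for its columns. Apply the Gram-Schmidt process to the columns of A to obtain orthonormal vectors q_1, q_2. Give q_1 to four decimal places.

c_1 = (-2, -1, 4); ‖c_1‖ = 4.5826, so q_1 = (-0.4364, -0.2182, 0.8729).

q_1 = (-0.4364, -0.2182, 0.8729)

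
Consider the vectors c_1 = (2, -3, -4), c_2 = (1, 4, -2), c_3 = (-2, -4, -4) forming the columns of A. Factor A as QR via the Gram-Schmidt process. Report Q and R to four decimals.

c_1 = (2, -3, -4); ‖c_1‖ = 5.3852, so q_1 = (0.3714, -0.5571, -0.7428).
q_1·c_2 = 0.3714·1 + (-0.5571)·4 + (-0.7428)·(-2) = -0.3714.
u_2 = c_2 + 0.3714·q_1 = (1.1379, 3.7931, -2.2759).
‖u_2‖ = 4.5675, so q_2 = (0.2491, 0.8305, -0.4983).
q_1·c_3 = 0.3714·(-2) + (-0.5571)·(-4) + (-0.7428)·(-4) = 4.4567; q_2·c_3 = 0.2491·(-2) + 0.8305·(-4) + (-0.4983)·(-4) = -1.8270.
u_3 = c_3 − 4.4567·q_1 + 1.8270·q_2 = (-3.2000, 0.0000, -1.6000).
‖u_3‖ = 3.5777, so q_3 = (-0.8944, 0.0000, -0.4472).

Q = [[0.3714, 0.2491, -0.8944], [-0.5571, 0.8305, 0.0000], [-0.7428, -0.4983, -0.4472]], R = [[5.3852, -0.3714, 4.4567], [0.0000, 4.5675, -1.8270], [0.0000, 0.0000, 3.5777]]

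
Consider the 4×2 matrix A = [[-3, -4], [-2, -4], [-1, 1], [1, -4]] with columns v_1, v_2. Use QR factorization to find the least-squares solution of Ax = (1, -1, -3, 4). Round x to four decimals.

v_1 = (-3, -2, -1, 1); ‖v_1‖ = 3.8730, so e_1 = (-0.7746, -0.5164, -0.2582, 0.2582).
e_1·v_2 = (-0.7746)·(-4) + (-0.5164)·(-4) + (-0.2582)·1 + 0.2582·(-4) = 3.8730.
u_2 = v_2 − 3.8730·e_1 = (-1.0000, -2.0000, 2.0000, -5.0000).
‖u_2‖ = 5.8310, so e_2 = (-0.1715, -0.3430, 0.3430, -0.8575).
Qᵀb = (1.5492, -4.2875).
Back-substitute: x_2 = -4.2875/5.8310 = -0.7353.
x_1 = (1.5492 − 3.8730·(-0.7353))/3.8730 = 1.1353.

x = (1.1353, -0.7353)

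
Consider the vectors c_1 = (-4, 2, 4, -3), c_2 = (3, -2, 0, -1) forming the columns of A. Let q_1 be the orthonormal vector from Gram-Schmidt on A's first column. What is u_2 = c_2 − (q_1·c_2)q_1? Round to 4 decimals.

c_1 = (-4, 2, 4, -3); ‖c_1‖ = 6.7082, so q_1 = (-0.5963, 0.2981, 0.5963, -0.4472).
q_1·c_2 = (-0.5963)·3 + 0.2981·(-2) + 0.5963·0 + (-0.4472)·(-1) = -1.9379.
u_2 = c_2 + 1.9379·q_1 = (1.8444, -1.4222, 1.1556, -1.8667).

u_2 = (1.8444, -1.4222, 1.1556, -1.8667)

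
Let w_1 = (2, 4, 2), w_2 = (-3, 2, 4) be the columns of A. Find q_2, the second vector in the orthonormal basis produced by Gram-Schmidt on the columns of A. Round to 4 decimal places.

w_1 = (2, 4, 2); ‖w_1‖ = 4.8990, so q_1 = (0.4082, 0.8165, 0.4082).
q_1·w_2 = 0.4082·(-3) + 0.8165·2 + 0.4082·4 = 2.0412.
u_2 = w_2 − 2.0412·q_1 = (-3.8333, 0.3333, 3.1667).
‖u_2‖ = 4.9833, so q_2 = (-0.7692, 0.0669, 0.6355).

q_2 = (-0.7692, 0.0669, 0.6355)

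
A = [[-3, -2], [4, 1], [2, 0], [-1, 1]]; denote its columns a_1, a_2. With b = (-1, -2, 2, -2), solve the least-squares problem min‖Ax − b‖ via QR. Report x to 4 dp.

a_1 = (-3, 4, 2, -1); ‖a_1‖ = 5.4772, so q_1 = (-0.5477, 0.7303, 0.3651, -0.1826).
q_1·a_2 = (-0.5477)·(-2) + 0.7303·1 + 0.3651·0 + (-0.1826)·1 = 1.6432.
u_2 = a_2 − 1.6432·q_1 = (-1.1000, -0.2000, -0.6000, 1.3000).
‖u_2‖ = 1.8166, so q_2 = (-0.6055, -0.1101, -0.3303, 0.7156).
Qᵀb = (0.1826, -1.2661).
Back-substitute: x_2 = -1.2661/1.8166 = -0.6970.
x_1 = (0.1826 − 1.6432·(-0.6970))/5.4772 = 0.2424.

x = (0.2424, -0.6970)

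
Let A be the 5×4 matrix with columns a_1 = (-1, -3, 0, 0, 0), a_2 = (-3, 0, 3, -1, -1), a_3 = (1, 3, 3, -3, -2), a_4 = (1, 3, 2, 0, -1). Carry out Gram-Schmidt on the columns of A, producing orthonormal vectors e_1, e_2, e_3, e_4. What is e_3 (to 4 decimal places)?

a_1 = (-1, -3, 0, 0, 0); ‖a_1‖ = 3.1623, so e_1 = (-0.3162, -0.9487, 0.0000, 0.0000, 0.0000).
e_1·a_2 = (-0.3162)·(-3) + (-0.9487)·0 + 0.0000·3 + 0.0000·(-1) + 0.0000·(-1) = 0.9487.
u_2 = a_2 − 0.9487·e_1 = (-2.7000, 0.9000, 3.0000, -1.0000, -1.0000).
‖u_2‖ = 4.3704, so e_2 = (-0.6178, 0.2059, 0.6864, -0.2288, -0.2288).
e_1·a_3 = (-0.3162)·1 + (-0.9487)·3 + 0.0000·3 + 0.0000·(-3) + 0.0000·(-2) = -3.1623; e_2·a_3 = (-0.6178)·1 + 0.2059·3 + 0.6864·3 + (-0.2288)·(-3) + (-0.2288)·(-2) = 3.2034.
u_3 = a_3 + 3.1623·e_1 − 3.2034·e_2 = (1.9791, -0.6597, 0.8010, -2.2670, -1.2670).
‖u_3‖ = 3.4261, so e_3 = (0.5776, -0.1925, 0.2338, -0.6617, -0.3698).

e_3 = (0.5776, -0.1925, 0.2338, -0.6617, -0.3698)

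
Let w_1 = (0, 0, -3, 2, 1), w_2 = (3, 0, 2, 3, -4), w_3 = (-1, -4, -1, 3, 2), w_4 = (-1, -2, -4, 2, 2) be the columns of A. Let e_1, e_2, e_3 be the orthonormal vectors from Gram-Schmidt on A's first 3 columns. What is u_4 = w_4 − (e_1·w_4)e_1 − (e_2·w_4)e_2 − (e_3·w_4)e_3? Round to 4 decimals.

u_4 = (0.0008, -0.4466, -0.4366, -0.3971, -0.5155)

e_1 = w_1/‖w_1‖ = (0, 0, -3, 2, 1)/3.7417 = (0.0000, 0.0000, -0.8018, 0.5345, 0.2673).
r_{12} = e_1·w_2 = -1.0690.
u_2 = w_2 + 1.0690·e_1 = (3.0000, 0.0000, 1.1429, 3.5714, -3.7143).
‖u_2‖ = 6.0710, so e_2 = (0.4942, 0.0000, 0.1882, 0.5883, -0.6118).
r_{13} = e_1·w_3 = 2.9399; r_{23} = e_2·w_3 = -0.1412.
u_3 = w_3 − 2.9399·e_1 + 0.1412·e_2 = (-0.9302, -4.0000, 1.3837, 1.5116, 1.1279).
‖u_3‖ = 4.7262, so e_3 = (-0.1968, -0.8463, 0.2928, 0.3198, 0.2386).
r_{14} = e_1·w_4 = 4.8107; r_{24} = e_2·w_4 = -1.2942; r_{34} = e_3·w_4 = 1.8354.
u_4 = w_4 − 4.8107·e_1 + 1.2942·e_2 − 1.8354·e_3 = (0.0008, -0.4466, -0.4366, -0.3971, -0.5155).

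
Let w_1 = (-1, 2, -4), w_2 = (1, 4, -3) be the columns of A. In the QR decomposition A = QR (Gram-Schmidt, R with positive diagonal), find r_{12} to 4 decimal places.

r_{12} = 4.1461

w_1 = (-1, 2, -4); ‖w_1‖ = 4.5826, so q_1 = (-0.2182, 0.4364, -0.8729).
r_{12} = q_1·w_2 = 4.1461.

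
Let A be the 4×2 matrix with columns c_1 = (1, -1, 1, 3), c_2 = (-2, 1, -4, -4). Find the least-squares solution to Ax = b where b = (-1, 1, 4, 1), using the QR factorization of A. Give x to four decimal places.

x = (-1.6627, -1.3133)

c_1 = (1, -1, 1, 3); ‖c_1‖ = 3.4641, so e_1 = (0.2887, -0.2887, 0.2887, 0.8660).
e_1·c_2 = 0.2887·(-2) + (-0.2887)·1 + 0.2887·(-4) + 0.8660·(-4) = -5.4848.
u_2 = c_2 + 5.4848·e_1 = (-0.4167, -0.5833, -2.4167, 0.7500).
‖u_2‖ = 2.6300, so e_2 = (-0.1584, -0.2218, -0.9189, 0.2852).
Qᵀb = (1.4434, -3.4538).
Back-substitute: x_2 = -3.4538/2.6300 = -1.3133.
x_1 = (1.4434 + 5.4848·(-1.3133))/3.4641 = -1.6627.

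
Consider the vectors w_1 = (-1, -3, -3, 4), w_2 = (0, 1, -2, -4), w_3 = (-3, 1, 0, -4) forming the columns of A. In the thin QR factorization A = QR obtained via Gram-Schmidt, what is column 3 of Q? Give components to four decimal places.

q_3 = (-0.9603, -0.0879, 0.2272, -0.1356)

q_1 = w_1/‖w_1‖ = (-1, -3, -3, 4)/5.9161 = (-0.1690, -0.5071, -0.5071, 0.6761).
r_{12} = q_1·w_2 = -2.1974.
u_2 = w_2 + 2.1974·q_1 = (-0.3714, -0.1143, -3.1143, -2.5143).
‖u_2‖ = 4.0214, so q_2 = (-0.0924, -0.0284, -0.7744, -0.6252).
r_{13} = q_1·w_3 = -2.7045; r_{23} = q_2·w_3 = 2.7496.
u_3 = w_3 + 2.7045·q_1 − 2.7496·q_2 = (-3.2032, -0.2933, 0.7580, -0.4523).
‖u_3‖ = 3.3355, so q_3 = (-0.9603, -0.0879, 0.2272, -0.1356).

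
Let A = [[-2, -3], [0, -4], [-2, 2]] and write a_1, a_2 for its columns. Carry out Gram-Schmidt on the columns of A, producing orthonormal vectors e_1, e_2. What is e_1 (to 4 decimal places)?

e_1 = (-0.7071, 0.0000, -0.7071)

e_1 = a_1/‖a_1‖ = (-2, 0, -2)/2.8284 = (-0.7071, 0.0000, -0.7071).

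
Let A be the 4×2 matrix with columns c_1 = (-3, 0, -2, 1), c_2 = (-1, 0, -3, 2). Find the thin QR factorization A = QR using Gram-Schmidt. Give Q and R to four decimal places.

c_1 = (-3, 0, -2, 1); ‖c_1‖ = 3.7417, so q_1 = (-0.8018, 0.0000, -0.5345, 0.2673).
q_1·c_2 = (-0.8018)·(-1) + 0.0000·0 + (-0.5345)·(-3) + 0.2673·2 = 2.9399.
u_2 = c_2 − 2.9399·q_1 = (1.3571, 0.0000, -1.4286, 1.2143).
‖u_2‖ = 2.3146, so q_2 = (0.5864, 0.0000, -0.6172, 0.5246).

Q = [[-0.8018, 0.5864], [0.0000, 0.0000], [-0.5345, -0.6172], [0.2673, 0.5246]], R = [[3.7417, 2.9399], [0.0000, 2.3146]]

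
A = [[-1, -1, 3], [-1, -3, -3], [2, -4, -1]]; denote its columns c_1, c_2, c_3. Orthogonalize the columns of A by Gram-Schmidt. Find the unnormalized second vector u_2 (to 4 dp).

c_1 = (-1, -1, 2); ‖c_1‖ = 2.4495, so q_1 = (-0.4082, -0.4082, 0.8165).
q_1·c_2 = (-0.4082)·(-1) + (-0.4082)·(-3) + 0.8165·(-4) = -1.6330.
u_2 = c_2 + 1.6330·q_1 = (-1.6667, -3.6667, -2.6667).

u_2 = (-1.6667, -3.6667, -2.6667)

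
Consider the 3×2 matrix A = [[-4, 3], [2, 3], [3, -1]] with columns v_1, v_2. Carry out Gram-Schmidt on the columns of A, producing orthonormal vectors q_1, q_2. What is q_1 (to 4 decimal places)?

q_1 = (-0.7428, 0.3714, 0.5571)

q_1 = v_1/‖v_1‖ = (-4, 2, 3)/5.3852 = (-0.7428, 0.3714, 0.5571).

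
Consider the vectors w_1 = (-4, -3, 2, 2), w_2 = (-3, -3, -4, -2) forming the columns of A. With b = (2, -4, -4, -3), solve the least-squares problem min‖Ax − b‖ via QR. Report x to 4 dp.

x = (-0.5388, 0.8645)

e_1 = w_1/‖w_1‖ = (-4, -3, 2, 2)/5.7446 = (-0.6963, -0.5222, 0.3482, 0.3482).
r_{12} = e_1·w_2 = 1.5667.
u_2 = w_2 − 1.5667·e_1 = (-1.9091, -2.1818, -4.5455, -2.5455).
‖u_2‖ = 5.9620, so e_2 = (-0.3202, -0.3660, -0.7624, -0.4269).
Qᵀb = (-1.7408, 5.1539).
Back-substitute: x_2 = 5.1539/5.9620 = 0.8645.
x_1 = (-1.7408 − 1.5667·0.8645)/5.7446 = -0.5388.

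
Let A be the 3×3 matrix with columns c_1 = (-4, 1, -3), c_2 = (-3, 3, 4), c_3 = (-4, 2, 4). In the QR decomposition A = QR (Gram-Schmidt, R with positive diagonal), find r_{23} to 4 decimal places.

e_1 = c_1/‖c_1‖ = (-4, 1, -3)/5.0990 = (-0.7845, 0.1961, -0.5883).
r_{12} = e_1·c_2 = 0.5883.
u_2 = c_2 − 0.5883·e_1 = (-2.5385, 2.8846, 4.3462).
‖u_2‖ = 5.8012, so e_2 = (-0.4376, 0.4972, 0.7492).
r_{23} = e_2·c_3 = 5.7415.

r_{23} = 5.7415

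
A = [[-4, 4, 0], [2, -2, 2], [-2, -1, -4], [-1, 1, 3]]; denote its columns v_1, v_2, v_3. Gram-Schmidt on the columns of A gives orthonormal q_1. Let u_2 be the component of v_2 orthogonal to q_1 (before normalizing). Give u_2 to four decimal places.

v_1 = (-4, 2, -2, -1); ‖v_1‖ = 5.0000, so q_1 = (-0.8000, 0.4000, -0.4000, -0.2000).
q_1·v_2 = (-0.8000)·4 + 0.4000·(-2) + (-0.4000)·(-1) + (-0.2000)·1 = -3.8000.
u_2 = v_2 + 3.8000·q_1 = (0.9600, -0.4800, -2.5200, 0.2400).

u_2 = (0.9600, -0.4800, -2.5200, 0.2400)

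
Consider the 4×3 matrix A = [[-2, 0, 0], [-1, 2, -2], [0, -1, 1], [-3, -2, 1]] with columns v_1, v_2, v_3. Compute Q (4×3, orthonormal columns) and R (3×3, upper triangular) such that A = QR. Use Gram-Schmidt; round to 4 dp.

Q = [[-0.5345, 0.2039, 0.7906], [-0.2673, 0.8154, -0.2705], [0.0000, -0.3568, 0.3329], [-0.8018, -0.4077, -0.4369]], R = [[3.7417, 1.0690, -0.2673], [0.0000, 2.8031, -2.3953], [0.0000, 0.0000, 0.4369]]

e_1 = v_1/‖v_1‖ = (-2, -1, 0, -3)/3.7417 = (-0.5345, -0.2673, 0.0000, -0.8018).
r_{12} = e_1·v_2 = 1.0690.
u_2 = v_2 − 1.0690·e_1 = (0.5714, 2.2857, -1.0000, -1.1429).
‖u_2‖ = 2.8031, so e_2 = (0.2039, 0.8154, -0.3568, -0.4077).
r_{13} = e_1·v_3 = -0.2673; r_{23} = e_2·v_3 = -2.3953.
u_3 = v_3 + 0.2673·e_1 + 2.3953·e_2 = (0.3455, -0.1182, 0.1455, -0.1909).
‖u_3‖ = 0.4369, so e_3 = (0.7906, -0.2705, 0.3329, -0.4369).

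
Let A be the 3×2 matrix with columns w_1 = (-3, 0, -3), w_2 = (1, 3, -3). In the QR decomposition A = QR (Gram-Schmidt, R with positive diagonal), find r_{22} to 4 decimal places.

w_1 = (-3, 0, -3); ‖w_1‖ = 4.2426, so q_1 = (-0.7071, 0.0000, -0.7071).
q_1·w_2 = (-0.7071)·1 + 0.0000·3 + (-0.7071)·(-3) = 1.4142.
u_2 = w_2 − 1.4142·q_1 = (2.0000, 3.0000, -2.0000).
r_{22} = ‖u_2‖ = 4.1231.

r_{22} = 4.1231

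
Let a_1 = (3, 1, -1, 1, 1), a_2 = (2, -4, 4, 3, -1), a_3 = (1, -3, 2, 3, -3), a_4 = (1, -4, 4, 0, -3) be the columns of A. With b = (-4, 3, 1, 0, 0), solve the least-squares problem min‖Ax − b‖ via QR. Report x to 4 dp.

a_1 = (3, 1, -1, 1, 1); ‖a_1‖ = 3.6056, so q_1 = (0.8321, 0.2774, -0.2774, 0.2774, 0.2774).
q_1·a_2 = 0.8321·2 + 0.2774·(-4) + (-0.2774)·4 + 0.2774·3 + 0.2774·(-1) = 0.0000.
u_2 = a_2 + 0.0000·q_1 = (2.0000, -4.0000, 4.0000, 3.0000, -1.0000).
‖u_2‖ = 6.7823, so q_2 = (0.2949, -0.5898, 0.5898, 0.4423, -0.1474).
q_1·a_3 = 0.8321·1 + 0.2774·(-3) + (-0.2774)·2 + 0.2774·3 + 0.2774·(-3) = -0.5547; q_2·a_3 = 0.2949·1 + (-0.5898)·(-3) + 0.5898·2 + 0.4423·3 + (-0.1474)·(-3) = 5.0130.
u_3 = a_3 + 0.5547·q_1 − 5.0130·q_2 = (-0.0167, 0.1104, -1.1104, 0.9365, -2.1070).
‖u_3‖ = 2.5616, so q_3 = (-0.0065, 0.0431, -0.4335, 0.3656, -0.8225).
q_1·a_4 = 0.8321·1 + 0.2774·(-4) + (-0.2774)·4 + 0.2774·0 + 0.2774·(-3) = -2.2188; q_2·a_4 = 0.2949·1 + (-0.5898)·(-4) + 0.5898·4 + 0.4423·0 + (-0.1474)·(-3) = 5.4554; q_3·a_4 = (-0.0065)·1 + 0.0431·(-4) + (-0.4335)·4 + 0.3656·0 + (-0.8225)·(-3) = 0.5549.
u_4 = a_4 + 2.2188·q_1 − 5.4554·q_2 − 0.5549·q_3 = (1.2411, -0.1911, 0.4077, -2.0005, -1.1239).
‖u_4‖ = 2.6473, so q_4 = (0.4688, -0.0722, 0.1540, -0.7557, -0.4245).
Qᵀb = (-2.7735, -2.3591, -0.2781, -1.9378).
Back-substitute: x_4 = -1.9378/2.6473 = -0.7320.
x_3 = (-0.2781 − 0.5549·(-0.7320))/2.5616 = 0.0500.
x_2 = (-2.3591 − 5.0130·0.0500 − 5.4554·(-0.7320))/6.7823 = 0.2040.
x_1 = (-2.7735 + 0.0000·0.2040 + 0.5547·0.0500 + 2.2188·(-0.7320))/3.6056 = -1.2120.

x = (-1.2120, 0.2040, 0.0500, -0.7320)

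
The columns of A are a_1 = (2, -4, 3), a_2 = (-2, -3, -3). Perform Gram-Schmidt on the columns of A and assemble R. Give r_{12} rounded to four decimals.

r_{12} = -0.1857

q_1 = a_1/‖a_1‖ = (2, -4, 3)/5.3852 = (0.3714, -0.7428, 0.5571).
r_{12} = q_1·a_2 = -0.1857.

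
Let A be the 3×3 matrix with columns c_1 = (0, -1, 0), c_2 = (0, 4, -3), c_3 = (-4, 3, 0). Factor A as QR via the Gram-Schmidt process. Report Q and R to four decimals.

c_1 = (0, -1, 0); ‖c_1‖ = 1.0000, so q_1 = (0.0000, -1.0000, 0.0000).
q_1·c_2 = 0.0000·0 + (-1.0000)·4 + 0.0000·(-3) = -4.0000.
u_2 = c_2 + 4.0000·q_1 = (0.0000, 0.0000, -3.0000).
‖u_2‖ = 3.0000, so q_2 = (0.0000, 0.0000, -1.0000).
q_1·c_3 = 0.0000·(-4) + (-1.0000)·3 + 0.0000·0 = -3.0000; q_2·c_3 = 0.0000·(-4) + 0.0000·3 + (-1.0000)·0 = 0.0000.
u_3 = c_3 + 3.0000·q_1 + 0.0000·q_2 = (-4.0000, 0.0000, 0.0000).
‖u_3‖ = 4.0000, so q_3 = (-1.0000, 0.0000, 0.0000).

Q = [[0.0000, 0.0000, -1.0000], [-1.0000, 0.0000, 0.0000], [0.0000, -1.0000, 0.0000]], R = [[1.0000, -4.0000, -3.0000], [0.0000, 3.0000, 0.0000], [0.0000, 0.0000, 4.0000]]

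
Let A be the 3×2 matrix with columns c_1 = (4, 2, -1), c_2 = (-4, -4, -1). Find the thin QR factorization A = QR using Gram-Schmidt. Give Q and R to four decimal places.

Q = [[0.8729, 0.1363], [0.4364, -0.6475], [-0.2182, -0.7498]], R = [[4.5826, -5.0190], [0.0000, 2.7946]]

c_1 = (4, 2, -1); ‖c_1‖ = 4.5826, so q_1 = (0.8729, 0.4364, -0.2182).
q_1·c_2 = 0.8729·(-4) + 0.4364·(-4) + (-0.2182)·(-1) = -5.0190.
u_2 = c_2 + 5.0190·q_1 = (0.3810, -1.8095, -2.0952).
‖u_2‖ = 2.7946, so q_2 = (0.1363, -0.6475, -0.7498).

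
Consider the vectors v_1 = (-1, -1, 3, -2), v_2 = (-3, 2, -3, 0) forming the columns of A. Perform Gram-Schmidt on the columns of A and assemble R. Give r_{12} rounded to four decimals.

e_1 = v_1/‖v_1‖ = (-1, -1, 3, -2)/3.8730 = (-0.2582, -0.2582, 0.7746, -0.5164).
r_{12} = e_1·v_2 = -2.0656.

r_{12} = -2.0656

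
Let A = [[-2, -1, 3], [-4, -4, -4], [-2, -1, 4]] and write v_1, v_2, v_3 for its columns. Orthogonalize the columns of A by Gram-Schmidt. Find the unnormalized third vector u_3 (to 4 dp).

e_1 = v_1/‖v_1‖ = (-2, -4, -2)/4.8990 = (-0.4082, -0.8165, -0.4082).
r_{12} = e_1·v_2 = 4.0825.
u_2 = v_2 − 4.0825·e_1 = (0.6667, -0.6667, 0.6667).
‖u_2‖ = 1.1547, so e_2 = (0.5774, -0.5774, 0.5774).
r_{13} = e_1·v_3 = 0.4082; r_{23} = e_2·v_3 = 6.3509.
u_3 = v_3 − 0.4082·e_1 − 6.3509·e_2 = (-0.5000, 0.0000, 0.5000).

u_3 = (-0.5000, 0.0000, 0.5000)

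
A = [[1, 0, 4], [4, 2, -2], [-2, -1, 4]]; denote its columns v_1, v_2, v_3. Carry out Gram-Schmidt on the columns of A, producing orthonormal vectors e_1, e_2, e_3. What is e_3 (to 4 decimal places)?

e_3 = (0.0000, 0.4472, 0.8944)

e_1 = v_1/‖v_1‖ = (1, 4, -2)/4.5826 = (0.2182, 0.8729, -0.4364).
r_{12} = e_1·v_2 = 2.1822.
u_2 = v_2 − 2.1822·e_1 = (-0.4762, 0.0952, -0.0476).
‖u_2‖ = 0.4880, so e_2 = (-0.9759, 0.1952, -0.0976).
r_{13} = e_1·v_3 = -2.6186; r_{23} = e_2·v_3 = -4.6843.
u_3 = v_3 + 2.6186·e_1 + 4.6843·e_2 = (0.0000, 1.2000, 2.4000).
‖u_3‖ = 2.6833, so e_3 = (0.0000, 0.4472, 0.8944).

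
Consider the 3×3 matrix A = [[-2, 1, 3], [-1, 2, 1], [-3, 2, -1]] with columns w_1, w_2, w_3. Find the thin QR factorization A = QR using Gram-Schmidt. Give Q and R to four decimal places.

w_1 = (-2, -1, -3); ‖w_1‖ = 3.7417, so q_1 = (-0.5345, -0.2673, -0.8018).
q_1·w_2 = (-0.5345)·1 + (-0.2673)·2 + (-0.8018)·2 = -2.6726.
u_2 = w_2 + 2.6726·q_1 = (-0.4286, 1.2857, -0.1429).
‖u_2‖ = 1.3628, so q_2 = (-0.3145, 0.9435, -0.1048).
q_1·w_3 = (-0.5345)·3 + (-0.2673)·1 + (-0.8018)·(-1) = -1.0690; q_2·w_3 = (-0.3145)·3 + 0.9435·1 + (-0.1048)·(-1) = 0.1048.
u_3 = w_3 + 1.0690·q_1 − 0.1048·q_2 = (2.4615, 0.6154, -1.8462).
‖u_3‖ = 3.1379, so q_3 = (0.7845, 0.1961, -0.5883).

Q = [[-0.5345, -0.3145, 0.7845], [-0.2673, 0.9435, 0.1961], [-0.8018, -0.1048, -0.5883]], R = [[3.7417, -2.6726, -1.0690], [0.0000, 1.3628, 0.1048], [0.0000, 0.0000, 3.1379]]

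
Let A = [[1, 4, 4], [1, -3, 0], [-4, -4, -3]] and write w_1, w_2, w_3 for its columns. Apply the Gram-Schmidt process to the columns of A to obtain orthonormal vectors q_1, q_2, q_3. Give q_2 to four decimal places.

q_1 = w_1/‖w_1‖ = (1, 1, -4)/4.2426 = (0.2357, 0.2357, -0.9428).
r_{12} = q_1·w_2 = 4.0069.
u_2 = w_2 − 4.0069·q_1 = (3.0556, -3.9444, -0.2222).
‖u_2‖ = 4.9944, so q_2 = (0.6118, -0.7898, -0.0445).

q_2 = (0.6118, -0.7898, -0.0445)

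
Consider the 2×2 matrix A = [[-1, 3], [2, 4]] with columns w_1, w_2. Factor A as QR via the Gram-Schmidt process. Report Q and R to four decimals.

w_1 = (-1, 2); ‖w_1‖ = 2.2361, so q_1 = (-0.4472, 0.8944).
q_1·w_2 = (-0.4472)·3 + 0.8944·4 = 2.2361.
u_2 = w_2 − 2.2361·q_1 = (4.0000, 2.0000).
‖u_2‖ = 4.4721, so q_2 = (0.8944, 0.4472).

Q = [[-0.4472, 0.8944], [0.8944, 0.4472]], R = [[2.2361, 2.2361], [0.0000, 4.4721]]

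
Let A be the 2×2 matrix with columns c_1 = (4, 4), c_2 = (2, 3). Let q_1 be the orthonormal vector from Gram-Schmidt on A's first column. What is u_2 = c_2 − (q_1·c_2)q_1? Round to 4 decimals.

u_2 = (-0.5000, 0.5000)

c_1 = (4, 4); ‖c_1‖ = 5.6569, so q_1 = (0.7071, 0.7071).
q_1·c_2 = 0.7071·2 + 0.7071·3 = 3.5355.
u_2 = c_2 − 3.5355·q_1 = (-0.5000, 0.5000).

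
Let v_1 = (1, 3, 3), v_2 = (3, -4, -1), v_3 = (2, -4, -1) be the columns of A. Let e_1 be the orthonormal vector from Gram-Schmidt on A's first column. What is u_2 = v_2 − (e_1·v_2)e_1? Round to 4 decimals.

v_1 = (1, 3, 3); ‖v_1‖ = 4.3589, so e_1 = (0.2294, 0.6882, 0.6882).
e_1·v_2 = 0.2294·3 + 0.6882·(-4) + 0.6882·(-1) = -2.7530.
u_2 = v_2 + 2.7530·e_1 = (3.6316, -2.1053, 0.8947).

u_2 = (3.6316, -2.1053, 0.8947)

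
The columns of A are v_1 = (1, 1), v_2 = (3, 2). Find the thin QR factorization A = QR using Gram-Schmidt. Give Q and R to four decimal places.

v_1 = (1, 1); ‖v_1‖ = 1.4142, so e_1 = (0.7071, 0.7071).
e_1·v_2 = 0.7071·3 + 0.7071·2 = 3.5355.
u_2 = v_2 − 3.5355·e_1 = (0.5000, -0.5000).
‖u_2‖ = 0.7071, so e_2 = (0.7071, -0.7071).

Q = [[0.7071, 0.7071], [0.7071, -0.7071]], R = [[1.4142, 3.5355], [0.0000, 0.7071]]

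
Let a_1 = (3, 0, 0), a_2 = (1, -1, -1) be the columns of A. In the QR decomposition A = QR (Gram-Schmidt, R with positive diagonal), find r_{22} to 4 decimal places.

e_1 = a_1/‖a_1‖ = (3, 0, 0)/3.0000 = (1.0000, 0.0000, 0.0000).
r_{12} = e_1·a_2 = 1.0000.
u_2 = a_2 − 1.0000·e_1 = (0.0000, -1.0000, -1.0000).
r_{22} = ‖u_2‖ = 1.4142.

r_{22} = 1.4142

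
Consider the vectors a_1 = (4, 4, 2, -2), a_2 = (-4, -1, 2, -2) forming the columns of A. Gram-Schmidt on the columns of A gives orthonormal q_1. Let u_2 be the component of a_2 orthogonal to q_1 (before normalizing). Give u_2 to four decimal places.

u_2 = (-2.8000, 0.2000, 2.6000, -2.6000)

q_1 = a_1/‖a_1‖ = (4, 4, 2, -2)/6.3246 = (0.6325, 0.6325, 0.3162, -0.3162).
r_{12} = q_1·a_2 = -1.8974.
u_2 = a_2 + 1.8974·q_1 = (-2.8000, 0.2000, 2.6000, -2.6000).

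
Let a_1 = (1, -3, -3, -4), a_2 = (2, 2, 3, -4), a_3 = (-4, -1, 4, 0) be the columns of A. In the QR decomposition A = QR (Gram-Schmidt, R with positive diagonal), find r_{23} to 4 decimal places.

a_1 = (1, -3, -3, -4); ‖a_1‖ = 5.9161, so e_1 = (0.1690, -0.5071, -0.5071, -0.6761).
e_1·a_2 = 0.1690·2 + (-0.5071)·2 + (-0.5071)·3 + (-0.6761)·(-4) = 0.5071.
u_2 = a_2 − 0.5071·e_1 = (1.9143, 2.2571, 3.2571, -3.6571).
‖u_2‖ = 5.7221, so e_2 = (0.3345, 0.3945, 0.5692, -0.6391).
r_{23} = e_2·a_3 = 0.5443.

r_{23} = 0.5443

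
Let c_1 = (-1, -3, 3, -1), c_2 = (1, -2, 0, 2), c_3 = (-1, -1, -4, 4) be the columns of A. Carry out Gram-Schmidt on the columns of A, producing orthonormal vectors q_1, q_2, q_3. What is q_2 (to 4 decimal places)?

c_1 = (-1, -3, 3, -1); ‖c_1‖ = 4.4721, so q_1 = (-0.2236, -0.6708, 0.6708, -0.2236).
q_1·c_2 = (-0.2236)·1 + (-0.6708)·(-2) + 0.6708·0 + (-0.2236)·2 = 0.6708.
u_2 = c_2 − 0.6708·q_1 = (1.1500, -1.5500, -0.4500, 2.1500).
‖u_2‖ = 2.9240, so q_2 = (0.3933, -0.5301, -0.1539, 0.7353).

q_2 = (0.3933, -0.5301, -0.1539, 0.7353)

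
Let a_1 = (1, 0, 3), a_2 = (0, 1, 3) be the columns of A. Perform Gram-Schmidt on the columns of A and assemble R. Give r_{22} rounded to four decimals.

r_{22} = 1.3784

e_1 = a_1/‖a_1‖ = (1, 0, 3)/3.1623 = (0.3162, 0.0000, 0.9487).
r_{12} = e_1·a_2 = 2.8460.
u_2 = a_2 − 2.8460·e_1 = (-0.9000, 1.0000, 0.3000).
r_{22} = ‖u_2‖ = 1.3784.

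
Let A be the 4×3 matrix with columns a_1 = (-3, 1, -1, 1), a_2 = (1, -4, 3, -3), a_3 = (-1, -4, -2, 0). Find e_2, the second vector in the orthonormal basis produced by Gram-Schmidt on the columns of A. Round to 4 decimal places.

a_1 = (-3, 1, -1, 1); ‖a_1‖ = 3.4641, so e_1 = (-0.8660, 0.2887, -0.2887, 0.2887).
e_1·a_2 = (-0.8660)·1 + 0.2887·(-4) + (-0.2887)·3 + 0.2887·(-3) = -3.7528.
u_2 = a_2 + 3.7528·e_1 = (-2.2500, -2.9167, 1.9167, -1.9167).
‖u_2‖ = 4.5735, so e_2 = (-0.4920, -0.6377, 0.4191, -0.4191).

e_2 = (-0.4920, -0.6377, 0.4191, -0.4191)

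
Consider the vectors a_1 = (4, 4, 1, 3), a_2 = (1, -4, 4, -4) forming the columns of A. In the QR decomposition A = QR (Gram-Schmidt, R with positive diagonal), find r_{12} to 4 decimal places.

r_{12} = -3.0861

e_1 = a_1/‖a_1‖ = (4, 4, 1, 3)/6.4807 = (0.6172, 0.6172, 0.1543, 0.4629).
r_{12} = e_1·a_2 = -3.0861.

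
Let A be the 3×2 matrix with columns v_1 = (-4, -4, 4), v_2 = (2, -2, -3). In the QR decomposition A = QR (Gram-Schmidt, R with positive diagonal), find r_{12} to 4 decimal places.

r_{12} = -1.7321

e_1 = v_1/‖v_1‖ = (-4, -4, 4)/6.9282 = (-0.5774, -0.5774, 0.5774).
r_{12} = e_1·v_2 = -1.7321.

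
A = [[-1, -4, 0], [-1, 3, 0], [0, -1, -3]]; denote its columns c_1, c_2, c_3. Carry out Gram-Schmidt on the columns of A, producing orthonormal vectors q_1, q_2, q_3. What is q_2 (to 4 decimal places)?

q_2 = (-0.6931, 0.6931, -0.1980)

q_1 = c_1/‖c_1‖ = (-1, -1, 0)/1.4142 = (-0.7071, -0.7071, 0.0000).
r_{12} = q_1·c_2 = 0.7071.
u_2 = c_2 − 0.7071·q_1 = (-3.5000, 3.5000, -1.0000).
‖u_2‖ = 5.0498, so q_2 = (-0.6931, 0.6931, -0.1980).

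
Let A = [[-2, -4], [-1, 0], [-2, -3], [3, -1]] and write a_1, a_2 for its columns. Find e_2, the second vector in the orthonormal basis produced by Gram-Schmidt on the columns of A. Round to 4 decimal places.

e_1 = a_1/‖a_1‖ = (-2, -1, -2, 3)/4.2426 = (-0.4714, -0.2357, -0.4714, 0.7071).
r_{12} = e_1·a_2 = 2.5927.
u_2 = a_2 − 2.5927·e_1 = (-2.7778, 0.6111, -1.7778, -2.8333).
‖u_2‖ = 4.3906, so e_2 = (-0.6327, 0.1392, -0.4049, -0.6453).

e_2 = (-0.6327, 0.1392, -0.4049, -0.6453)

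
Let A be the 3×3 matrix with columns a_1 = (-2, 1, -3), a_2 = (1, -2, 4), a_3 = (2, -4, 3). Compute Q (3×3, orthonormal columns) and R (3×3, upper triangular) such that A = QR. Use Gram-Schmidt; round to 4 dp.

a_1 = (-2, 1, -3); ‖a_1‖ = 3.7417, so q_1 = (-0.5345, 0.2673, -0.8018).
q_1·a_2 = (-0.5345)·1 + 0.2673·(-2) + (-0.8018)·4 = -4.2762.
u_2 = a_2 + 4.2762·q_1 = (-1.2857, -0.8571, 0.5714).
‖u_2‖ = 1.6475, so q_2 = (-0.7804, -0.5203, 0.3468).
q_1·a_3 = (-0.5345)·2 + 0.2673·(-4) + (-0.8018)·3 = -4.5434; q_2·a_3 = (-0.7804)·2 + (-0.5203)·(-4) + 0.3468·3 = 1.5608.
u_3 = a_3 + 4.5434·q_1 − 1.5608·q_2 = (0.7895, -1.9737, -1.1842).
‖u_3‖ = 2.4333, so q_3 = (0.3244, -0.8111, -0.4867).

Q = [[-0.5345, -0.7804, 0.3244], [0.2673, -0.5203, -0.8111], [-0.8018, 0.3468, -0.4867]], R = [[3.7417, -4.2762, -4.5434], [0.0000, 1.6475, 1.5608], [0.0000, 0.0000, 2.4333]]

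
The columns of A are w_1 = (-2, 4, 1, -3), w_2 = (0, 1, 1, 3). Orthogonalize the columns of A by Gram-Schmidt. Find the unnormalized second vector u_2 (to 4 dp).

e_1 = w_1/‖w_1‖ = (-2, 4, 1, -3)/5.4772 = (-0.3651, 0.7303, 0.1826, -0.5477).
r_{12} = e_1·w_2 = -0.7303.
u_2 = w_2 + 0.7303·e_1 = (-0.2667, 1.5333, 1.1333, 2.6000).

u_2 = (-0.2667, 1.5333, 1.1333, 2.6000)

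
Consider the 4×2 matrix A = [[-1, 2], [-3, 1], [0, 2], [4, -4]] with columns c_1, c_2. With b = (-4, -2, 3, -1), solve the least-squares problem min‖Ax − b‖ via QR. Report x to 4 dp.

x = (0.7177, 0.6029)

c_1 = (-1, -3, 0, 4); ‖c_1‖ = 5.0990, so e_1 = (-0.1961, -0.5883, 0.0000, 0.7845).
e_1·c_2 = (-0.1961)·2 + (-0.5883)·1 + 0.0000·2 + 0.7845·(-4) = -4.1184.
u_2 = c_2 + 4.1184·e_1 = (1.1923, -1.4231, 2.0000, -0.7692).
‖u_2‖ = 2.8352, so e_2 = (0.4205, -0.5019, 0.7054, -0.2713).
Qᵀb = (1.1767, 1.7093).
Back-substitute: x_2 = 1.7093/2.8352 = 0.6029.
x_1 = (1.1767 + 4.1184·0.6029)/5.0990 = 0.7177.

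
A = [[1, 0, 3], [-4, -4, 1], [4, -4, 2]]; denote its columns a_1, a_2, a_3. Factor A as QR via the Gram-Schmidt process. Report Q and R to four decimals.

q_1 = a_1/‖a_1‖ = (1, -4, 4)/5.7446 = (0.1741, -0.6963, 0.6963).
r_{12} = q_1·a_2 = 0.0000.
u_2 = a_2 + 0.0000·q_1 = (0.0000, -4.0000, -4.0000).
‖u_2‖ = 5.6569, so q_2 = (0.0000, -0.7071, -0.7071).
r_{13} = q_1·a_3 = 1.2185; r_{23} = q_2·a_3 = -2.1213.
u_3 = a_3 − 1.2185·q_1 + 2.1213·q_2 = (2.7879, 0.3485, -0.3485).
‖u_3‖ = 2.8311, so q_3 = (0.9847, 0.1231, -0.1231).

Q = [[0.1741, 0.0000, 0.9847], [-0.6963, -0.7071, 0.1231], [0.6963, -0.7071, -0.1231]], R = [[5.7446, 0.0000, 1.2185], [0.0000, 5.6569, -2.1213], [0.0000, 0.0000, 2.8311]]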